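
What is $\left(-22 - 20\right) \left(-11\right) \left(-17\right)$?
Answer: $-7854$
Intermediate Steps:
$\left(-22 - 20\right) \left(-11\right) \left(-17\right) = \left(-42\right) \left(-11\right) \left(-17\right) = 462 \left(-17\right) = -7854$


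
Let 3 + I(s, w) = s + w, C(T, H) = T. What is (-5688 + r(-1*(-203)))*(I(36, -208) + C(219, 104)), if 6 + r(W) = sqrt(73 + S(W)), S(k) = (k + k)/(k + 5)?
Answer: -250536 + 11*sqrt(202670)/13 ≈ -2.5016e+5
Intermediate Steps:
S(k) = 2*k/(5 + k) (S(k) = (2*k)/(5 + k) = 2*k/(5 + k))
I(s, w) = -3 + s + w (I(s, w) = -3 + (s + w) = -3 + s + w)
r(W) = -6 + sqrt(73 + 2*W/(5 + W))
(-5688 + r(-1*(-203)))*(I(36, -208) + C(219, 104)) = (-5688 + (-6 + sqrt(5)*sqrt((73 + 15*(-1*(-203)))/(5 - 1*(-203)))))*((-3 + 36 - 208) + 219) = (-5688 + (-6 + sqrt(5)*sqrt((73 + 15*203)/(5 + 203))))*(-175 + 219) = (-5688 + (-6 + sqrt(5)*sqrt((73 + 3045)/208)))*44 = (-5688 + (-6 + sqrt(5)*sqrt((1/208)*3118)))*44 = (-5688 + (-6 + sqrt(5)*sqrt(1559/104)))*44 = (-5688 + (-6 + sqrt(5)*(sqrt(40534)/52)))*44 = (-5688 + (-6 + sqrt(202670)/52))*44 = (-5694 + sqrt(202670)/52)*44 = -250536 + 11*sqrt(202670)/13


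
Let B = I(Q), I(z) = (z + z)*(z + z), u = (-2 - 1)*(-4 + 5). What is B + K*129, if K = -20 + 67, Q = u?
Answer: 6099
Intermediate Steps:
u = -3 (u = -3*1 = -3)
Q = -3
K = 47
I(z) = 4*z**2 (I(z) = (2*z)*(2*z) = 4*z**2)
B = 36 (B = 4*(-3)**2 = 4*9 = 36)
B + K*129 = 36 + 47*129 = 36 + 6063 = 6099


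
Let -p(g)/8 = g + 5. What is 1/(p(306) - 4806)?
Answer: -1/7294 ≈ -0.00013710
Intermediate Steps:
p(g) = -40 - 8*g (p(g) = -8*(g + 5) = -8*(5 + g) = -40 - 8*g)
1/(p(306) - 4806) = 1/((-40 - 8*306) - 4806) = 1/((-40 - 2448) - 4806) = 1/(-2488 - 4806) = 1/(-7294) = -1/7294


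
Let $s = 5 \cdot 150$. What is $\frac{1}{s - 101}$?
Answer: $\frac{1}{649} \approx 0.0015408$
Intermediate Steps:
$s = 750$
$\frac{1}{s - 101} = \frac{1}{750 - 101} = \frac{1}{649}$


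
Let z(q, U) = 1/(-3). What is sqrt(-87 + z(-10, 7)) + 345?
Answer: 345 + I*sqrt(786)/3 ≈ 345.0 + 9.3452*I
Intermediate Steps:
z(q, U) = -1/3
sqrt(-87 + z(-10, 7)) + 345 = sqrt(-87 - 1/3) + 345 = sqrt(-262/3) + 345 = I*sqrt(786)/3 + 345 = 345 + I*sqrt(786)/3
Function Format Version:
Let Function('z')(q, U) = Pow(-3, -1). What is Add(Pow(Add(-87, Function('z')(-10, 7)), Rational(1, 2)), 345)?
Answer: Add(345, Mul(Rational(1, 3), I, Pow(786, Rational(1, 2)))) ≈ Add(345.00, Mul(9.3452, I))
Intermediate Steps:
Function('z')(q, U) = Rational(-1, 3)
Add(Pow(Add(-87, Function('z')(-10, 7)), Rational(1, 2)), 345) = Add(Pow(Add(-87, Rational(-1, 3)), Rational(1, 2)), 345) = Add(Pow(Rational(-262, 3), Rational(1, 2)), 345) = Add(Mul(Rational(1, 3), I, Pow(786, Rational(1, 2))), 345) = Add(345, Mul(Rational(1, 3), I, Pow(786, Rational(1, 2))))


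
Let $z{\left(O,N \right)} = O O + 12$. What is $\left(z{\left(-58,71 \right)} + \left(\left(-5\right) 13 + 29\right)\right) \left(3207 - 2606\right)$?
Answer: $2007340$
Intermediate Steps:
$z{\left(O,N \right)} = 12 + O^{2}$ ($z{\left(O,N \right)} = O^{2} + 12 = 12 + O^{2}$)
$\left(z{\left(-58,71 \right)} + \left(\left(-5\right) 13 + 29\right)\right) \left(3207 - 2606\right) = \left(\left(12 + \left(-58\right)^{2}\right) + \left(\left(-5\right) 13 + 29\right)\right) \left(3207 - 2606\right) = \left(\left(12 + 3364\right) + \left(-65 + 29\right)\right) 601 = \left(3376 - 36\right) 601 = 3340 \cdot 601 = 2007340$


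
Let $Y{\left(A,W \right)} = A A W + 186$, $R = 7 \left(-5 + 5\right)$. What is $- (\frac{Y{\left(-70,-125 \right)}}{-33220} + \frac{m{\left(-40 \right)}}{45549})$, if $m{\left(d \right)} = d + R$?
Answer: $- \frac{13944480793}{756568890} \approx -18.431$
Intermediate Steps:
$R = 0$ ($R = 7 \cdot 0 = 0$)
$Y{\left(A,W \right)} = 186 + W A^{2}$ ($Y{\left(A,W \right)} = A^{2} W + 186 = W A^{2} + 186 = 186 + W A^{2}$)
$m{\left(d \right)} = d$ ($m{\left(d \right)} = d + 0 = d$)
$- (\frac{Y{\left(-70,-125 \right)}}{-33220} + \frac{m{\left(-40 \right)}}{45549}) = - (\frac{186 - 125 \left(-70\right)^{2}}{-33220} - \frac{40}{45549}) = - (\left(186 - 612500\right) \left(- \frac{1}{33220}\right) - \frac{40}{45549}) = - (\left(-612314\right) \left(- \frac{1}{33220}\right) - \frac{40}{45549}) = - (\frac{306157}{16610} - \frac{40}{45549}) = \left(-1\right) \frac{13944480793}{756568890} = - \frac{13944480793}{756568890}$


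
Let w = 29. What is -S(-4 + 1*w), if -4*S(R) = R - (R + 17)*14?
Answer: -563/4 ≈ -140.75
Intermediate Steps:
S(R) = 119/2 + 13*R/4 (S(R) = -(R - (R + 17)*14)/4 = -(R - (17 + R)*14)/4 = -(R - (238 + 14*R))/4 = -(R + (-238 - 14*R))/4 = -(-238 - 13*R)/4 = 119/2 + 13*R/4)
-S(-4 + 1*w) = -(119/2 + 13*(-4 + 1*29)/4) = -(119/2 + 13*(-4 + 29)/4) = -(119/2 + (13/4)*25) = -(119/2 + 325/4) = -1*563/4 = -563/4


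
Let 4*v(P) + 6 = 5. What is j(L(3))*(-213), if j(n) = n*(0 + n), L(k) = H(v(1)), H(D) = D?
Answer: -213/16 ≈ -13.313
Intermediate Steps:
v(P) = -¼ (v(P) = -3/2 + (¼)*5 = -3/2 + 5/4 = -¼)
L(k) = -¼
j(n) = n² (j(n) = n*n = n²)
j(L(3))*(-213) = (-¼)²*(-213) = (1/16)*(-213) = -213/16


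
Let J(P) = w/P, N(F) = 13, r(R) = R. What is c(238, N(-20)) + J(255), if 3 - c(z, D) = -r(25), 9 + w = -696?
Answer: 429/17 ≈ 25.235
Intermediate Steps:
w = -705 (w = -9 - 696 = -705)
J(P) = -705/P
c(z, D) = 28 (c(z, D) = 3 - (-1)*25 = 3 - 1*(-25) = 3 + 25 = 28)
c(238, N(-20)) + J(255) = 28 - 705/255 = 28 - 705*1/255 = 28 - 47/17 = 429/17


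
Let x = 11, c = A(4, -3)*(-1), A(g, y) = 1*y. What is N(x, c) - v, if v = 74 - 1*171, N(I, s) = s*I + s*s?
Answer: 139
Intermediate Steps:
A(g, y) = y
c = 3 (c = -3*(-1) = 3)
N(I, s) = s² + I*s (N(I, s) = I*s + s² = s² + I*s)
v = -97 (v = 74 - 171 = -97)
N(x, c) - v = 3*(11 + 3) - 1*(-97) = 3*14 + 97 = 42 + 97 = 139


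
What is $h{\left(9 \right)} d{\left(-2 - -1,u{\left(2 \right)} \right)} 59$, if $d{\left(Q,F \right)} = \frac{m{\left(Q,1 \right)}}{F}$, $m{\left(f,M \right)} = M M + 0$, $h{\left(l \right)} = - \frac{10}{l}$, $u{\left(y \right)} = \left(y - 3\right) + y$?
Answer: $- \frac{590}{9} \approx -65.556$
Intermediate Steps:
$u{\left(y \right)} = -3 + 2 y$ ($u{\left(y \right)} = \left(-3 + y\right) + y = -3 + 2 y$)
$m{\left(f,M \right)} = M^{2}$ ($m{\left(f,M \right)} = M^{2} + 0 = M^{2}$)
$d{\left(Q,F \right)} = \frac{1}{F}$ ($d{\left(Q,F \right)} = \frac{1^{2}}{F} = 1 \frac{1}{F} = \frac{1}{F}$)
$h{\left(9 \right)} d{\left(-2 - -1,u{\left(2 \right)} \right)} 59 = \frac{\left(-10\right) \frac{1}{9}}{-3 + 2 \cdot 2} \cdot 59 = \frac{\left(-10\right) \frac{1}{9}}{-3 + 4} \cdot 59 = - \frac{10}{9 \cdot 1} \cdot 59 = \left(- \frac{10}{9}\right) 1 \cdot 59 = \left(- \frac{10}{9}\right) 59 = - \frac{590}{9}$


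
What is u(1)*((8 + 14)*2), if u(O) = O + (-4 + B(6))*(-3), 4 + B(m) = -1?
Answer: 1232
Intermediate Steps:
B(m) = -5 (B(m) = -4 - 1 = -5)
u(O) = 27 + O (u(O) = O + (-4 - 5)*(-3) = O - 9*(-3) = O + 27 = 27 + O)
u(1)*((8 + 14)*2) = (27 + 1)*((8 + 14)*2) = 28*(22*2) = 28*44 = 1232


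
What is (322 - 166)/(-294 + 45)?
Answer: -52/83 ≈ -0.62651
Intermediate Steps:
(322 - 166)/(-294 + 45) = 156/(-249) = 156*(-1/249) = -52/83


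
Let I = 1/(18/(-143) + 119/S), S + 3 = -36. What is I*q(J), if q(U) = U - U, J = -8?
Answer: 0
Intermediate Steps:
S = -39 (S = -3 - 36 = -39)
q(U) = 0
I = -429/1363 (I = 1/(18/(-143) + 119/(-39)) = 1/(18*(-1/143) + 119*(-1/39)) = 1/(-18/143 - 119/39) = 1/(-1363/429) = -429/1363 ≈ -0.31475)
I*q(J) = -429/1363*0 = 0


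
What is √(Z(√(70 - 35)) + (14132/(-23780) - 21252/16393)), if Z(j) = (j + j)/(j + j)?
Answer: 2*I*√12514095291990/7496645 ≈ 0.94376*I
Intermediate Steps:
Z(j) = 1 (Z(j) = (2*j)/((2*j)) = (2*j)*(1/(2*j)) = 1)
√(Z(√(70 - 35)) + (14132/(-23780) - 21252/16393)) = √(1 + (14132/(-23780) - 21252/16393)) = √(1 + (14132*(-1/23780) - 21252*1/16393)) = √(1 + (-3533/5945 - 21252/16393)) = √(1 - 184259609/97456385) = √(-86803224/97456385) = 2*I*√12514095291990/7496645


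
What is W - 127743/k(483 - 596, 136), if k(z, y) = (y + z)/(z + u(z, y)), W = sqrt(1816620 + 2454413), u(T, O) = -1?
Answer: 14562702/23 + sqrt(4271033) ≈ 6.3523e+5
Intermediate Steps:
W = sqrt(4271033) ≈ 2066.6
k(z, y) = (y + z)/(-1 + z) (k(z, y) = (y + z)/(z - 1) = (y + z)/(-1 + z))
W - 127743/k(483 - 596, 136) = sqrt(4271033) - 127743/((136 + (483 - 596))/(-1 + (483 - 596))) = sqrt(4271033) - 127743/((136 - 113)/(-1 - 113)) = sqrt(4271033) - 127743/(23/(-114)) = sqrt(4271033) - 127743/((-1/114*23)) = sqrt(4271033) - 127743/(-23/114) = sqrt(4271033) - 127743*(-114)/23 = sqrt(4271033) - 1*(-14562702/23) = sqrt(4271033) + 14562702/23 = 14562702/23 + sqrt(4271033)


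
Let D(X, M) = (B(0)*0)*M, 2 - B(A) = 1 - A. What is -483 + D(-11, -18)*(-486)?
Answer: -483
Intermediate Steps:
B(A) = 1 + A (B(A) = 2 - (1 - A) = 2 + (-1 + A) = 1 + A)
D(X, M) = 0 (D(X, M) = ((1 + 0)*0)*M = (1*0)*M = 0*M = 0)
-483 + D(-11, -18)*(-486) = -483 + 0*(-486) = -483 + 0 = -483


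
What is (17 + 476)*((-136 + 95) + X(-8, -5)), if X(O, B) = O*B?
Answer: -493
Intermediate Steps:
X(O, B) = B*O
(17 + 476)*((-136 + 95) + X(-8, -5)) = (17 + 476)*((-136 + 95) - 5*(-8)) = 493*(-41 + 40) = 493*(-1) = -493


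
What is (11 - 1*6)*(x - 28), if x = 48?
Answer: 100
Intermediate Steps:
(11 - 1*6)*(x - 28) = (11 - 1*6)*(48 - 28) = (11 - 6)*20 = 5*20 = 100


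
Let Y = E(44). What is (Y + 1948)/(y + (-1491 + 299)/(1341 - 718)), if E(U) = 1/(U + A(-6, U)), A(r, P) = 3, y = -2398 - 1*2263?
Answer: -57040011/136534765 ≈ -0.41777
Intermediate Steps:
y = -4661 (y = -2398 - 2263 = -4661)
E(U) = 1/(3 + U) (E(U) = 1/(U + 3) = 1/(3 + U))
Y = 1/47 (Y = 1/(3 + 44) = 1/47 ≈ 0.021277)
(Y + 1948)/(y + (-1491 + 299)/(1341 - 718)) = (1/47 + 1948)/(-4661 + (-1491 + 299)/(1341 - 718)) = 91557/(47*(-4661 - 1192/623)) = 91557/(47*(-2904995/623)) = (91557/47)*(-623/2904995) = -57040011/136534765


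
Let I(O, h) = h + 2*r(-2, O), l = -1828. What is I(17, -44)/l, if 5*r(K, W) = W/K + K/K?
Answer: 47/1828 ≈ 0.025711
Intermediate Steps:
r(K, W) = ⅕ + W/(5*K) (r(K, W) = (W/K + K/K)/5 = (W/K + 1)/5 = (1 + W/K)/5 = ⅕ + W/(5*K))
I(O, h) = ⅖ + h - O/5 (I(O, h) = h + 2*((⅕)*(-2 + O)/(-2)) = h + 2*((⅕)*(-½)*(-2 + O)) = h + 2*(⅕ - O/10) = h + (⅖ - O/5) = ⅖ + h - O/5)
I(17, -44)/l = (⅖ - 44 - ⅕*17)/(-1828) = (⅖ - 44 - 17/5)*(-1/1828) = -47*(-1/1828) = 47/1828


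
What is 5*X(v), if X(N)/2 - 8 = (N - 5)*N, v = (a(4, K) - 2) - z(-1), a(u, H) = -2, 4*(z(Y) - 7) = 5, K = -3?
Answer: 17545/8 ≈ 2193.1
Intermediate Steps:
z(Y) = 33/4 (z(Y) = 7 + (¼)*5 = 7 + 5/4 = 33/4)
v = -49/4 (v = (-2 - 2) - 1*33/4 = -4 - 33/4 = -49/4 ≈ -12.250)
X(N) = 16 + 2*N*(-5 + N) (X(N) = 16 + 2*((N - 5)*N) = 16 + 2*((-5 + N)*N) = 16 + 2*(N*(-5 + N)) = 16 + 2*N*(-5 + N))
5*X(v) = 5*(16 - 10*(-49/4) + 2*(-49/4)²) = 5*(16 + 245/2 + 2*(2401/16)) = 5*(16 + 245/2 + 2401/8) = 5*(3509/8) = 17545/8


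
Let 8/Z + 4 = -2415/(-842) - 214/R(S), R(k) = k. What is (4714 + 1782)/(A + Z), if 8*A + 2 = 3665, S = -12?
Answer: 548106496/38674077 ≈ 14.172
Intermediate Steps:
A = 3663/8 (A = -1/4 + (1/8)*3665 = -1/4 + 3665/8 = 3663/8 ≈ 457.88)
Z = 5052/10547 (Z = 8/(-4 + (-2415/(-842) - 214/(-12))) = 8/(-4 + (-2415*(-1/842) - 214*(-1/12))) = 8/(-4 + (2415/842 + 107/6)) = 8/(-4 + 26146/1263) = 8/(21094/1263) = 8*(1263/21094) = 5052/10547 ≈ 0.47900)
(4714 + 1782)/(A + Z) = (4714 + 1782)/(3663/8 + 5052/10547) = 6496/(38674077/84376) = 6496*(84376/38674077) = 548106496/38674077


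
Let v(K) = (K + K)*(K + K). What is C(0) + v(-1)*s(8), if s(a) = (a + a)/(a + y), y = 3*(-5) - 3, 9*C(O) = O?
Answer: -32/5 ≈ -6.4000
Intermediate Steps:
C(O) = O/9
y = -18 (y = -15 - 3 = -18)
s(a) = 2*a/(-18 + a) (s(a) = (a + a)/(a - 18) = (2*a)/(-18 + a) = 2*a/(-18 + a))
v(K) = 4*K² (v(K) = (2*K)*(2*K) = 4*K²)
C(0) + v(-1)*s(8) = (⅑)*0 + (4*(-1)²)*(2*8/(-18 + 8)) = 0 + (4*1)*(2*8/(-10)) = 0 + 4*(2*8*(-⅒)) = 0 + 4*(-8/5) = 0 - 32/5 = -32/5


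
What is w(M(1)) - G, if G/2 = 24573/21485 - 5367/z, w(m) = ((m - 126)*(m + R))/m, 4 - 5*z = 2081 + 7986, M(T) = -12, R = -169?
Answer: -903350711761/432407110 ≈ -2089.1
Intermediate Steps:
z = -10063/5 (z = ⅘ - (2081 + 7986)/5 = ⅘ - ⅕*10067 = ⅘ - 10067/5 = -10063/5 ≈ -2012.6)
w(m) = (-169 + m)*(-126 + m)/m (w(m) = ((m - 126)*(m - 169))/m = ((-126 + m)*(-169 + m))/m = ((-169 + m)*(-126 + m))/m = (-169 + m)*(-126 + m)/m)
G = 1647656148/216203555 (G = 2*(24573/21485 - 5367/(-10063/5)) = 2*(24573*(1/21485) - 5367*(-5/10063)) = 2*(24573/21485 + 26835/10063) = 2*(823828074/216203555) = 1647656148/216203555 ≈ 7.6209)
w(M(1)) - G = (-295 - 12 + 21294/(-12)) - 1*1647656148/216203555 = (-295 - 12 + 21294*(-1/12)) - 1647656148/216203555 = (-295 - 12 - 3549/2) - 1647656148/216203555 = -4163/2 - 1647656148/216203555 = -903350711761/432407110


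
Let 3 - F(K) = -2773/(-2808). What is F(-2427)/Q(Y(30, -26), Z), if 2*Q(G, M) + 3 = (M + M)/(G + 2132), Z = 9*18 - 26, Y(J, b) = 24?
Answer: -3045889/2174796 ≈ -1.4005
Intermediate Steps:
Z = 136 (Z = 162 - 26 = 136)
F(K) = 5651/2808 (F(K) = 3 - (-2773)/(-2808) = 3 - (-2773)*(-1)/2808 = 3 - 1*2773/2808 = 3 - 2773/2808 = 5651/2808)
Q(G, M) = -3/2 + M/(2132 + G) (Q(G, M) = -3/2 + ((M + M)/(G + 2132))/2 = -3/2 + ((2*M)/(2132 + G))/2 = -3/2 + (2*M/(2132 + G))/2 = -3/2 + M/(2132 + G))
F(-2427)/Q(Y(30, -26), Z) = 5651/(2808*(((-3198 + 136 - 3/2*24)/(2132 + 24)))) = 5651/(2808*(((-3198 + 136 - 36)/2156))) = 5651/(2808*(((1/2156)*(-3098)))) = 5651/(2808*(-1549/1078)) = (5651/2808)*(-1078/1549) = -3045889/2174796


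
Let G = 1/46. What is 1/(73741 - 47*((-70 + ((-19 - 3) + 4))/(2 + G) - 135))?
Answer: 93/7638254 ≈ 1.2176e-5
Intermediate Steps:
G = 1/46 ≈ 0.021739
1/(73741 - 47*((-70 + ((-19 - 3) + 4))/(2 + G) - 135)) = 1/(73741 - 47*((-70 + ((-19 - 3) + 4))/(2 + 1/46) - 135)) = 1/(73741 - 47*((-70 + (-22 + 4))/(93/46) - 135)) = 1/(73741 - 47*((-70 - 18)*(46/93) - 135)) = 1/(73741 - 47*(-88*46/93 - 135)) = 1/(73741 - 47*(-4048/93 - 135)) = 1/(73741 - 47*(-16603/93)) = 1/(73741 + 780341/93) = 1/(7638254/93) = 93/7638254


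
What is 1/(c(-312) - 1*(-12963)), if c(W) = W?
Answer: 1/12651 ≈ 7.9045e-5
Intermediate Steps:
1/(c(-312) - 1*(-12963)) = 1/(-312 - 1*(-12963)) = 1/(-312 + 12963) = 1/12651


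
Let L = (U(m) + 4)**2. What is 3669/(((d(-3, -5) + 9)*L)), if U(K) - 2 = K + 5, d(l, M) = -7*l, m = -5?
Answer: 1223/360 ≈ 3.3972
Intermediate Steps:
U(K) = 7 + K (U(K) = 2 + (K + 5) = 2 + (5 + K) = 7 + K)
L = 36 (L = ((7 - 5) + 4)**2 = (2 + 4)**2 = 6**2 = 36)
3669/(((d(-3, -5) + 9)*L)) = 3669/(((-7*(-3) + 9)*36)) = 3669/(((21 + 9)*36)) = 3669/((30*36)) = 3669/1080 = 3669*(1/1080) = 1223/360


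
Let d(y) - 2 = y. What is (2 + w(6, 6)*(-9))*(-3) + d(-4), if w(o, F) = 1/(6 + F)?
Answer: -23/4 ≈ -5.7500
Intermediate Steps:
d(y) = 2 + y
(2 + w(6, 6)*(-9))*(-3) + d(-4) = (2 - 9/(6 + 6))*(-3) + (2 - 4) = (2 - 9/12)*(-3) - 2 = (2 + (1/12)*(-9))*(-3) - 2 = (2 - ¾)*(-3) - 2 = (5/4)*(-3) - 2 = -15/4 - 2 = -23/4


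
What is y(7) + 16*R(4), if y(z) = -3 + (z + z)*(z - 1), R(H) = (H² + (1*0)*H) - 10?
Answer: 177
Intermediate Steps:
R(H) = -10 + H² (R(H) = (H² + 0*H) - 10 = (H² + 0) - 10 = H² - 10 = -10 + H²)
y(z) = -3 + 2*z*(-1 + z) (y(z) = -3 + (2*z)*(-1 + z) = -3 + 2*z*(-1 + z))
y(7) + 16*R(4) = (-3 - 2*7 + 2*7²) + 16*(-10 + 4²) = (-3 - 14 + 2*49) + 16*(-10 + 16) = (-3 - 14 + 98) + 16*6 = 81 + 96 = 177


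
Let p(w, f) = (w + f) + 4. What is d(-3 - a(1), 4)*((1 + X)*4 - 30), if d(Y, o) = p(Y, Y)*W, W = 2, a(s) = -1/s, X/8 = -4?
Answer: 0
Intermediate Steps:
X = -32 (X = 8*(-4) = -32)
p(w, f) = 4 + f + w (p(w, f) = (f + w) + 4 = 4 + f + w)
d(Y, o) = 8 + 4*Y (d(Y, o) = (4 + Y + Y)*2 = (4 + 2*Y)*2 = 8 + 4*Y)
d(-3 - a(1), 4)*((1 + X)*4 - 30) = (8 + 4*(-3 - (-1)/1))*((1 - 32)*4 - 30) = (8 + 4*(-3 - (-1)))*(-31*4 - 30) = (8 + 4*(-3 - 1*(-1)))*(-124 - 30) = (8 + 4*(-3 + 1))*(-154) = (8 + 4*(-2))*(-154) = (8 - 8)*(-154) = 0*(-154) = 0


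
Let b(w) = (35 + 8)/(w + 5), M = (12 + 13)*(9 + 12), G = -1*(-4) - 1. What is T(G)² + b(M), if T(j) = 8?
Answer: 33963/530 ≈ 64.081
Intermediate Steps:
G = 3 (G = 4 - 1 = 3)
M = 525 (M = 25*21 = 525)
b(w) = 43/(5 + w)
T(G)² + b(M) = 8² + 43/(5 + 525) = 64 + 43/530 = 33963/530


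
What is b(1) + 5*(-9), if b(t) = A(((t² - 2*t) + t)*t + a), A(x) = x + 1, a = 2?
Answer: -42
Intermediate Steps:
A(x) = 1 + x
b(t) = 3 + t*(t² - t) (b(t) = 1 + (((t² - 2*t) + t)*t + 2) = 1 + ((t² - t)*t + 2) = 1 + (t*(t² - t) + 2) = 1 + (2 + t*(t² - t)) = 3 + t*(t² - t))
b(1) + 5*(-9) = (3 + 1³ - 1*1²) + 5*(-9) = (3 + 1 - 1*1) - 45 = (3 + 1 - 1) - 45 = 3 - 45 = -42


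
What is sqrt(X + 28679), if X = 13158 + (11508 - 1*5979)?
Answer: sqrt(47366) ≈ 217.64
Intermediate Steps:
X = 18687 (X = 13158 + (11508 - 5979) = 13158 + 5529 = 18687)
sqrt(X + 28679) = sqrt(18687 + 28679) = sqrt(47366)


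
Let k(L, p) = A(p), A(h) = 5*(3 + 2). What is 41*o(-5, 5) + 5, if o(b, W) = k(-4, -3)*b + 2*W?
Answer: -4710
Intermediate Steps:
A(h) = 25 (A(h) = 5*5 = 25)
k(L, p) = 25
o(b, W) = 2*W + 25*b (o(b, W) = 25*b + 2*W = 2*W + 25*b)
41*o(-5, 5) + 5 = 41*(2*5 + 25*(-5)) + 5 = 41*(10 - 125) + 5 = 41*(-115) + 5 = -4715 + 5 = -4710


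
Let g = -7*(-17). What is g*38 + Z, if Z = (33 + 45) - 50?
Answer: 4550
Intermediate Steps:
g = 119
Z = 28 (Z = 78 - 50 = 28)
g*38 + Z = 119*38 + 28 = 4522 + 28 = 4550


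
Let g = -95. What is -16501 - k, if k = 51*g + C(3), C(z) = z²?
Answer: -11665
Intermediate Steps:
k = -4836 (k = 51*(-95) + 3² = -4845 + 9 = -4836)
-16501 - k = -16501 - 1*(-4836) = -16501 + 4836 = -11665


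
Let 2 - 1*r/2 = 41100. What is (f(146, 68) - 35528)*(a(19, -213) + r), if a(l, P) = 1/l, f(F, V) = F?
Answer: 55256883186/19 ≈ 2.9083e+9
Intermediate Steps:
r = -82196 (r = 4 - 2*41100 = 4 - 82200 = -82196)
(f(146, 68) - 35528)*(a(19, -213) + r) = (146 - 35528)*(1/19 - 82196) = -35382*(1/19 - 82196) = -35382*(-1561723/19) = 55256883186/19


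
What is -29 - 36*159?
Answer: -5753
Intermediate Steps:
-29 - 36*159 = -29 - 5724 = -5753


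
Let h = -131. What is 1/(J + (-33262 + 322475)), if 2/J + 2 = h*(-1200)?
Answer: 78599/22731852588 ≈ 3.4577e-6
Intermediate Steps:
J = 1/78599 (J = 2/(-2 - 131*(-1200)) = 2/(-2 + 157200) = 2/157198 = 2*(1/157198) = 1/78599 ≈ 1.2723e-5)
1/(J + (-33262 + 322475)) = 1/(1/78599 + (-33262 + 322475)) = 1/(1/78599 + 289213) = 1/(22731852588/78599) = 78599/22731852588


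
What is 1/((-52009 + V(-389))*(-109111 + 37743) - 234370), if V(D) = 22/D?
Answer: 389/1443792163534 ≈ 2.6943e-10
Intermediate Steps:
1/((-52009 + V(-389))*(-109111 + 37743) - 234370) = 1/((-52009 + 22/(-389))*(-109111 + 37743) - 234370) = 1/((-52009 + 22*(-1/389))*(-71368) - 234370) = 1/((-52009 - 22/389)*(-71368) - 234370) = 1/(-20231523/389*(-71368) - 234370) = 1/(1443883333464/389 - 234370) = 1/(1443792163534/389) = 389/1443792163534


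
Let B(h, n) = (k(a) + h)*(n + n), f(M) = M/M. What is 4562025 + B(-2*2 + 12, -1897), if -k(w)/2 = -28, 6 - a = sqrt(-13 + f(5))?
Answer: 4319209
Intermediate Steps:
f(M) = 1
a = 6 - 2*I*sqrt(3) (a = 6 - sqrt(-13 + 1) = 6 - sqrt(-12) = 6 - 2*I*sqrt(3) ≈ 6.0 - 3.4641*I)
k(w) = 56 (k(w) = -2*(-28) = 56)
B(h, n) = 2*n*(56 + h) (B(h, n) = (56 + h)*(n + n) = (56 + h)*(2*n) = 2*n*(56 + h))
4562025 + B(-2*2 + 12, -1897) = 4562025 + 2*(-1897)*(56 + (-2*2 + 12)) = 4562025 + 2*(-1897)*(56 + (-4 + 12)) = 4562025 + 2*(-1897)*(56 + 8) = 4562025 + 2*(-1897)*64 = 4562025 - 242816 = 4319209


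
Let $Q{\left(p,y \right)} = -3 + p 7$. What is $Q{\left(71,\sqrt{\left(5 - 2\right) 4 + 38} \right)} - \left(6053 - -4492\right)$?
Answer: $-10051$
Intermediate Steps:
$Q{\left(p,y \right)} = -3 + 7 p$
$Q{\left(71,\sqrt{\left(5 - 2\right) 4 + 38} \right)} - \left(6053 - -4492\right) = \left(-3 + 7 \cdot 71\right) - \left(6053 - -4492\right) = \left(-3 + 497\right) - \left(6053 + 4492\right) = 494 - 10545 = -10051$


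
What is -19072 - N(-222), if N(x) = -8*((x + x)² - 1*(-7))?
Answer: 1558072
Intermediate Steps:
N(x) = -56 - 32*x² (N(x) = -8*((2*x)² + 7) = -8*(4*x² + 7) = -8*(7 + 4*x²) = -56 - 32*x²)
-19072 - N(-222) = -19072 - (-56 - 32*(-222)²) = -19072 - (-56 - 32*49284) = -19072 - (-56 - 1577088) = -19072 - 1*(-1577144) = -19072 + 1577144 = 1558072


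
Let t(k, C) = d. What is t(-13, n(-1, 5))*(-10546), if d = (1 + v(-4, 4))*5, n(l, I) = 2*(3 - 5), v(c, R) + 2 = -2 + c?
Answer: 369110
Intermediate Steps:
v(c, R) = -4 + c (v(c, R) = -2 + (-2 + c) = -4 + c)
n(l, I) = -4 (n(l, I) = 2*(-2) = -4)
d = -35 (d = (1 + (-4 - 4))*5 = (1 - 8)*5 = -7*5 = -35)
t(k, C) = -35
t(-13, n(-1, 5))*(-10546) = -35*(-10546) = 369110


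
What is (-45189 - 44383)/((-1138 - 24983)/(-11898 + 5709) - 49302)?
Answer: 184787036/101701319 ≈ 1.8170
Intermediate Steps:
(-45189 - 44383)/((-1138 - 24983)/(-11898 + 5709) - 49302) = -89572/(-26121/(-6189) - 49302) = -89572/(-26121*(-1/6189) - 49302) = -89572/(8707/2063 - 49302) = -89572/(-101701319/2063) = -89572*(-2063/101701319) = 184787036/101701319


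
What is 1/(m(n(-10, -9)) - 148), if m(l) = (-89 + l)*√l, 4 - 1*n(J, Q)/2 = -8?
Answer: 37/19874 - 65*√6/39748 ≈ -0.0021439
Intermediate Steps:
n(J, Q) = 24 (n(J, Q) = 8 - 2*(-8) = 8 + 16 = 24)
m(l) = √l*(-89 + l)
1/(m(n(-10, -9)) - 148) = 1/(√24*(-89 + 24) - 148) = 1/((2*√6)*(-65) - 148) = 1/(-130*√6 - 148) = 1/(-148 - 130*√6)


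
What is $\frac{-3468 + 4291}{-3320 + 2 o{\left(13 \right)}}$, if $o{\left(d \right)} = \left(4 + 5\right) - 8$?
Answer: $- \frac{823}{3318} \approx -0.24804$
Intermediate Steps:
$o{\left(d \right)} = 1$ ($o{\left(d \right)} = 9 - 8 = 1$)
$\frac{-3468 + 4291}{-3320 + 2 o{\left(13 \right)}} = \frac{-3468 + 4291}{-3320 + 2 \cdot 1} = \frac{823}{-3320 + 2} = \frac{823}{-3318} = 823 \left(- \frac{1}{3318}\right) = - \frac{823}{3318}$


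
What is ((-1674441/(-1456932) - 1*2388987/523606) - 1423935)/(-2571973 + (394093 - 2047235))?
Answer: 181043881607361693/537194033609155180 ≈ 0.33702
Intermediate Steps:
((-1674441/(-1456932) - 1*2388987/523606) - 1423935)/(-2571973 + (394093 - 2047235)) = ((-1674441*(-1/1456932) - 2388987*1/523606) - 1423935)/(-2571973 - 1653142) = ((558147/485644 - 2388987/523606) - 1423935)/(-4225115) = (-433974042273/127143056132 - 1423935)*(-1/4225115) = -181043881607361693/127143056132*(-1/4225115) = 181043881607361693/537194033609155180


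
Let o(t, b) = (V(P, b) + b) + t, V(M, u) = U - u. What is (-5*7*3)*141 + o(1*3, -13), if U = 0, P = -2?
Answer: -14802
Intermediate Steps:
V(M, u) = -u (V(M, u) = 0 - u = -u)
o(t, b) = t (o(t, b) = (-b + b) + t = 0 + t = t)
(-5*7*3)*141 + o(1*3, -13) = (-5*7*3)*141 + 1*3 = -35*3*141 + 3 = -105*141 + 3 = -14805 + 3 = -14802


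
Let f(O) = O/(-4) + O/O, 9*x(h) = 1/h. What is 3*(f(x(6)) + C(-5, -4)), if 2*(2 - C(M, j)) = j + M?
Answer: 1619/72 ≈ 22.486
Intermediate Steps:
x(h) = 1/(9*h)
C(M, j) = 2 - M/2 - j/2 (C(M, j) = 2 - (j + M)/2 = 2 - (M + j)/2 = 2 + (-M/2 - j/2) = 2 - M/2 - j/2)
f(O) = 1 - O/4 (f(O) = O*(-¼) + 1 = -O/4 + 1 = 1 - O/4)
3*(f(x(6)) + C(-5, -4)) = 3*((1 - 1/(36*6)) + (2 - ½*(-5) - ½*(-4))) = 3*((1 - 1/(36*6)) + (2 + 5/2 + 2)) = 3*((1 - ¼*1/54) + 13/2) = 3*((1 - 1/216) + 13/2) = 3*(215/216 + 13/2) = 3*(1619/216) = 1619/72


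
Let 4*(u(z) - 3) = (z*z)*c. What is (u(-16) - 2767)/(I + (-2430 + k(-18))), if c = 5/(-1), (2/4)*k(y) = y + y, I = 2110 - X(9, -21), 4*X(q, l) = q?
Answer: 12336/1577 ≈ 7.8224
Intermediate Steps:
X(q, l) = q/4
I = 8431/4 (I = 2110 - 9/4 = 8431/4 ≈ 2107.8)
k(y) = 4*y (k(y) = 2*(y + y) = 2*(2*y) = 4*y)
c = -5 (c = 5*(-1) = -5)
u(z) = 3 - 5*z²/4 (u(z) = 3 + ((z*z)*(-5))/4 = 3 + (z²*(-5))/4 = 3 + (-5*z²)/4 = 3 - 5*z²/4)
(u(-16) - 2767)/(I + (-2430 + k(-18))) = ((3 - 5/4*(-16)²) - 2767)/(8431/4 + (-2430 + 4*(-18))) = ((3 - 5/4*256) - 2767)/(8431/4 + (-2430 - 72)) = ((3 - 320) - 2767)/(8431/4 - 2502) = (-317 - 2767)/(-1577/4) = -3084*(-4/1577) = 12336/1577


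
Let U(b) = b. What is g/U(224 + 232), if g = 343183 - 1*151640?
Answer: 191543/456 ≈ 420.05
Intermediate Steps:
g = 191543 (g = 343183 - 151640 = 191543)
g/U(224 + 232) = 191543/(224 + 232) = 191543/456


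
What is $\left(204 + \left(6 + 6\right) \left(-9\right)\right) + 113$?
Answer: $209$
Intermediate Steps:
$\left(204 + \left(6 + 6\right) \left(-9\right)\right) + 113 = \left(204 + 12 \left(-9\right)\right) + 113 = \left(204 - 108\right) + 113 = 96 + 113 = 209$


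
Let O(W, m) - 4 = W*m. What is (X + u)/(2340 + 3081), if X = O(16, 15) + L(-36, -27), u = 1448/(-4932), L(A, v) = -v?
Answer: 333781/6684093 ≈ 0.049937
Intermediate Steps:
O(W, m) = 4 + W*m
u = -362/1233 (u = 1448*(-1/4932) = -362/1233 ≈ -0.29359)
X = 271 (X = (4 + 16*15) - 1*(-27) = (4 + 240) + 27 = 244 + 27 = 271)
(X + u)/(2340 + 3081) = (271 - 362/1233)/(2340 + 3081) = (333781/1233)/5421 = (333781/1233)*(1/5421) = 333781/6684093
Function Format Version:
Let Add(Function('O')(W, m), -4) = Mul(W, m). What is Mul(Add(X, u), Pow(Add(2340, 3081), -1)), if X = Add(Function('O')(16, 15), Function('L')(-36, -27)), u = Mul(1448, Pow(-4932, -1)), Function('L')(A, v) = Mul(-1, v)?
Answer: Rational(333781, 6684093) ≈ 0.049937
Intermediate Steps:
Function('O')(W, m) = Add(4, Mul(W, m))
u = Rational(-362, 1233) (u = Mul(1448, Rational(-1, 4932)) = Rational(-362, 1233) ≈ -0.29359)
X = 271 (X = Add(Add(4, Mul(16, 15)), Mul(-1, -27)) = Add(Add(4, 240), 27) = Add(244, 27) = 271)
Mul(Add(X, u), Pow(Add(2340, 3081), -1)) = Mul(Add(271, Rational(-362, 1233)), Pow(Add(2340, 3081), -1)) = Mul(Rational(333781, 1233), Pow(5421, -1)) = Mul(Rational(333781, 1233), Rational(1, 5421)) = Rational(333781, 6684093)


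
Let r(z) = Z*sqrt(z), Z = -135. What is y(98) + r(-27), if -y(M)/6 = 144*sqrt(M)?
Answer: -6048*sqrt(2) - 405*I*sqrt(3) ≈ -8553.2 - 701.48*I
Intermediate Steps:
y(M) = -864*sqrt(M)
r(z) = -135*sqrt(z)
y(98) + r(-27) = -6048*sqrt(2) - 405*I*sqrt(3)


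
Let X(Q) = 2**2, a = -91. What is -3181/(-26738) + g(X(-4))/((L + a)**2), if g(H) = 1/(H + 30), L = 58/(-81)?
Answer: 1492299780583/12543206188193 ≈ 0.11897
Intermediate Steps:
X(Q) = 4
L = -58/81 (L = 58*(-1/81) = -58/81 ≈ -0.71605)
g(H) = 1/(30 + H)
-3181/(-26738) + g(X(-4))/((L + a)**2) = -3181/(-26738) + 1/((30 + 4)*((-58/81 - 91)**2)) = -3181*(-1/26738) + 1/(34*((-7429/81)**2)) = 3181/26738 + 1/(34*(55190041/6561)) = 3181/26738 + (1/34)*(6561/55190041) = 3181/26738 + 6561/1876461394 = 1492299780583/12543206188193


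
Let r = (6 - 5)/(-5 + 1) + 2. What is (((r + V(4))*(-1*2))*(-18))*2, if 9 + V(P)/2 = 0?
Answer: -1170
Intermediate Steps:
V(P) = -18 (V(P) = -18 + 2*0 = -18 + 0 = -18)
r = 7/4 (r = 1/(-4) + 2 = 1*(-¼) + 2 = -¼ + 2 = 7/4 ≈ 1.7500)
(((r + V(4))*(-1*2))*(-18))*2 = (((7/4 - 18)*(-1*2))*(-18))*2 = (-65/4*(-2)*(-18))*2 = ((65/2)*(-18))*2 = -585*2 = -1170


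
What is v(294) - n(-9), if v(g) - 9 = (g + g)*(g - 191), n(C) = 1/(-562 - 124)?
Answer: 41553079/686 ≈ 60573.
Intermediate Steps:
n(C) = -1/686 (n(C) = 1/(-686) = -1/686)
v(g) = 9 + 2*g*(-191 + g) (v(g) = 9 + (g + g)*(g - 191) = 9 + (2*g)*(-191 + g) = 9 + 2*g*(-191 + g))
v(294) - n(-9) = (9 - 382*294 + 2*294**2) - 1*(-1/686) = (9 - 112308 + 2*86436) + 1/686 = (9 - 112308 + 172872) + 1/686 = 60573 + 1/686 = 41553079/686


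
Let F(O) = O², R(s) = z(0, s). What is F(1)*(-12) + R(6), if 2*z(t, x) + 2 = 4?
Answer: -11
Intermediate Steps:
z(t, x) = 1 (z(t, x) = -1 + (½)*4 = -1 + 2 = 1)
R(s) = 1
F(1)*(-12) + R(6) = 1²*(-12) + 1 = 1*(-12) + 1 = -12 + 1 = -11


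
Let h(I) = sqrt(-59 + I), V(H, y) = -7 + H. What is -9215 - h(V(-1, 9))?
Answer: -9215 - I*sqrt(67) ≈ -9215.0 - 8.1853*I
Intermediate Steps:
-9215 - h(V(-1, 9)) = -9215 - sqrt(-59 + (-7 - 1)) = -9215 - sqrt(-59 - 8) = -9215 - sqrt(-67) = -9215 - I*sqrt(67)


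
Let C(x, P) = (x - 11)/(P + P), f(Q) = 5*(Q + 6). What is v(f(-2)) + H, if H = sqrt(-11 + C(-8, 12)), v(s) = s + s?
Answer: 40 + I*sqrt(1698)/12 ≈ 40.0 + 3.4339*I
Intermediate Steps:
f(Q) = 30 + 5*Q (f(Q) = 5*(6 + Q) = 30 + 5*Q)
v(s) = 2*s
C(x, P) = (-11 + x)/(2*P) (C(x, P) = (-11 + x)/((2*P)) = (-11 + x)*(1/(2*P)) = (-11 + x)/(2*P))
H = I*sqrt(1698)/12 (H = sqrt(-11 + (1/2)*(-11 - 8)/12) = sqrt(-11 + (1/2)*(1/12)*(-19)) = sqrt(-11 - 19/24) = sqrt(-283/24) = I*sqrt(1698)/12 ≈ 3.4339*I)
v(f(-2)) + H = 2*(30 + 5*(-2)) + I*sqrt(1698)/12 = 2*(30 - 10) + I*sqrt(1698)/12 = 2*20 + I*sqrt(1698)/12 = 40 + I*sqrt(1698)/12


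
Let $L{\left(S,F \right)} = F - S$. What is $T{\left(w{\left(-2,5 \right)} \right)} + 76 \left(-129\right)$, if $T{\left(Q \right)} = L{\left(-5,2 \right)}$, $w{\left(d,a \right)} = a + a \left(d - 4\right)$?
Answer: $-9797$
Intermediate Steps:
$w{\left(d,a \right)} = a + a \left(-4 + d\right)$
$T{\left(Q \right)} = 7$ ($T{\left(Q \right)} = 2 - -5 = 2 + 5 = 7$)
$T{\left(w{\left(-2,5 \right)} \right)} + 76 \left(-129\right) = 7 + 76 \left(-129\right) = 7 - 9804 = -9797$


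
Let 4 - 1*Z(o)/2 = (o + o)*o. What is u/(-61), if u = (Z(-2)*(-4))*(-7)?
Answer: 224/61 ≈ 3.6721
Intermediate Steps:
Z(o) = 8 - 4*o² (Z(o) = 8 - 2*(o + o)*o = 8 - 2*2*o*o = 8 - 4*o²)
u = -224 (u = ((8 - 4*(-2)²)*(-4))*(-7) = ((8 - 4*4)*(-4))*(-7) = ((8 - 16)*(-4))*(-7) = -8*(-4)*(-7) = 32*(-7) = -224)
u/(-61) = -224/(-61) = -224*(-1/61) = 224/61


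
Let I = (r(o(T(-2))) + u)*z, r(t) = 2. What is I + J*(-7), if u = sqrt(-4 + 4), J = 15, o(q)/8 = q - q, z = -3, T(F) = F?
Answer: -111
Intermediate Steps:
o(q) = 0 (o(q) = 8*(q - q) = 8*0 = 0)
u = 0 (u = sqrt(0) = 0)
I = -6 (I = (2 + 0)*(-3) = 2*(-3) = -6)
I + J*(-7) = -6 + 15*(-7) = -6 - 105 = -111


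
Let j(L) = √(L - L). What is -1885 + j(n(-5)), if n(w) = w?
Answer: -1885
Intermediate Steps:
j(L) = 0 (j(L) = √0 = 0)
-1885 + j(n(-5)) = -1885 + 0 = -1885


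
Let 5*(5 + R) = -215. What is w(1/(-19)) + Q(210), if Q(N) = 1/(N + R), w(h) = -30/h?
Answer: 92341/162 ≈ 570.01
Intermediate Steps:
R = -48 (R = -5 + (⅕)*(-215) = -5 - 43 = -48)
Q(N) = 1/(-48 + N) (Q(N) = 1/(N - 48) = 1/(-48 + N))
w(1/(-19)) + Q(210) = -30/(1/(-19)) + 1/(-48 + 210) = -30/(-1/19) + 1/162 = -30*(-19) + 1/162 = 570 + 1/162 = 92341/162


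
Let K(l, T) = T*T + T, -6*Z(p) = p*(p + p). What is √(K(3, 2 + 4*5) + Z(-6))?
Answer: √494 ≈ 22.226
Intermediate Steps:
Z(p) = -p²/3 (Z(p) = -p*(p + p)/6 = -p*2*p/6 = -p²/3)
K(l, T) = T + T² (K(l, T) = T² + T = T + T²)
√(K(3, 2 + 4*5) + Z(-6)) = √((2 + 4*5)*(1 + (2 + 4*5)) - ⅓*(-6)²) = √((2 + 20)*(1 + (2 + 20)) - ⅓*36) = √(22*(1 + 22) - 12) = √(22*23 - 12) = √(506 - 12) = √494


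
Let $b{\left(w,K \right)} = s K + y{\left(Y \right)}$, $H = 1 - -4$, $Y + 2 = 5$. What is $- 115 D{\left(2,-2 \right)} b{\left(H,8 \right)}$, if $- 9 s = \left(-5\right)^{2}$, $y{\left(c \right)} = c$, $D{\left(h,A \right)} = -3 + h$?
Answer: $- \frac{19895}{9} \approx -2210.6$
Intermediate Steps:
$Y = 3$ ($Y = -2 + 5 = 3$)
$s = - \frac{25}{9}$ ($s = - \frac{\left(-5\right)^{2}}{9} = \left(- \frac{1}{9}\right) 25 = - \frac{25}{9} \approx -2.7778$)
$H = 5$ ($H = 1 + 4 = 5$)
$b{\left(w,K \right)} = 3 - \frac{25 K}{9}$ ($b{\left(w,K \right)} = - \frac{25 K}{9} + 3 = 3 - \frac{25 K}{9}$)
$- 115 D{\left(2,-2 \right)} b{\left(H,8 \right)} = - 115 \left(-3 + 2\right) \left(3 - \frac{200}{9}\right) = \left(-115\right) \left(-1\right) \left(3 - \frac{200}{9}\right) = 115 \left(- \frac{173}{9}\right) = - \frac{19895}{9}$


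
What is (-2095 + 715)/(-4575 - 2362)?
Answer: 1380/6937 ≈ 0.19893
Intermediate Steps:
(-2095 + 715)/(-4575 - 2362) = -1380/(-6937) = -1380*(-1/6937) = 1380/6937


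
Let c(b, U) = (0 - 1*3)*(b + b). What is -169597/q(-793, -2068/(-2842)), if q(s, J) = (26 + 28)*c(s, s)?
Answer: -169597/256932 ≈ -0.66008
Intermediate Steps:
c(b, U) = -6*b (c(b, U) = (0 - 3)*(2*b) = -6*b)
q(s, J) = -324*s (q(s, J) = (26 + 28)*(-6*s) = 54*(-6*s) = -324*s)
-169597/q(-793, -2068/(-2842)) = -169597/((-324*(-793))) = -169597/256932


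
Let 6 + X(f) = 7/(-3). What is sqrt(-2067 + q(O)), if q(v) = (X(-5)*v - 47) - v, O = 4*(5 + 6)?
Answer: I*sqrt(22722)/3 ≈ 50.246*I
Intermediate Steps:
O = 44 (O = 4*11 = 44)
X(f) = -25/3 (X(f) = -6 + 7/(-3) = -6 + 7*(-1/3) = -6 - 7/3 = -25/3)
q(v) = -47 - 28*v/3 (q(v) = (-25*v/3 - 47) - v = (-47 - 25*v/3) - v = -47 - 28*v/3)
sqrt(-2067 + q(O)) = sqrt(-2067 + (-47 - 28/3*44)) = sqrt(-2067 + (-47 - 1232/3)) = sqrt(-2067 - 1373/3) = sqrt(-7574/3) = I*sqrt(22722)/3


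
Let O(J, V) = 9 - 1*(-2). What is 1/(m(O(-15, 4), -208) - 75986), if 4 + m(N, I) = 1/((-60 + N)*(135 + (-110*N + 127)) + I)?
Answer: -46244/3514081559 ≈ -1.3160e-5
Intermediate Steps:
O(J, V) = 11 (O(J, V) = 9 + 2 = 11)
m(N, I) = -4 + 1/(I + (-60 + N)*(262 - 110*N)) (m(N, I) = -4 + 1/((-60 + N)*(135 + (-110*N + 127)) + I) = -4 + 1/((-60 + N)*(135 + (127 - 110*N)) + I) = -4 + 1/((-60 + N)*(262 - 110*N) + I) = -4 + 1/(I + (-60 + N)*(262 - 110*N)))
1/(m(O(-15, 4), -208) - 75986) = 1/((62881 - 27448*11 - 4*(-208) + 440*11**2)/(-15720 - 208 - 110*11**2 + 6862*11) - 75986) = 1/((62881 - 301928 + 832 + 440*121)/(-15720 - 208 - 110*121 + 75482) - 75986) = 1/((62881 - 301928 + 832 + 53240)/(-15720 - 208 - 13310 + 75482) - 75986) = 1/(-184975/46244 - 75986) = 1/(-3514081559/46244) = -46244/3514081559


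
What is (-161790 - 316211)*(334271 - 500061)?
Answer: 79247785790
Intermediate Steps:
(-161790 - 316211)*(334271 - 500061) = -478001*(-165790) = 79247785790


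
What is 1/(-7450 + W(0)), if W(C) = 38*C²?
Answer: -1/7450 ≈ -0.00013423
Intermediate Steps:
1/(-7450 + W(0)) = 1/(-7450 + 38*0²) = 1/(-7450 + 38*0) = 1/(-7450 + 0) = 1/(-7450) = -1/7450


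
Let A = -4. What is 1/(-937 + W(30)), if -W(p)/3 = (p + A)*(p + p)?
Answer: -1/5617 ≈ -0.00017803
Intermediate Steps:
W(p) = -6*p*(-4 + p) (W(p) = -3*(p - 4)*(p + p) = -3*(-4 + p)*2*p = -6*p*(-4 + p))
1/(-937 + W(30)) = 1/(-937 + 6*30*(4 - 1*30)) = 1/(-937 + 6*30*(4 - 30)) = 1/(-937 + 6*30*(-26)) = 1/(-937 - 4680) = 1/(-5617) = -1/5617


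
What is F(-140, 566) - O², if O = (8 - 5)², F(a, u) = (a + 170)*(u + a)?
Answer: 12699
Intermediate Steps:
F(a, u) = (170 + a)*(a + u)
O = 9 (O = 3² = 9)
F(-140, 566) - O² = ((-140)² + 170*(-140) + 170*566 - 140*566) - 1*9² = (19600 - 23800 + 96220 - 79240) - 1*81 = 12780 - 81 = 12699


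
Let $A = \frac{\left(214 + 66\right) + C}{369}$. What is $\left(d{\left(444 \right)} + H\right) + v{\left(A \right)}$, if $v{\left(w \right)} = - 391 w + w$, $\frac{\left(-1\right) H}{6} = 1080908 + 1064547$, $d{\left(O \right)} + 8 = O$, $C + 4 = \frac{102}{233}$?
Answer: $- \frac{122971815682}{9553} \approx -1.2873 \cdot 10^{7}$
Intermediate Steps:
$C = - \frac{830}{233}$ ($C = -4 + \frac{102}{233} = - \frac{830}{233} \approx -3.5622$)
$d{\left(O \right)} = -8 + O$
$H = -12872730$ ($H = - 6 \left(1080908 + 1064547\right) = \left(-6\right) 2145455 = -12872730$)
$A = \frac{21470}{28659}$ ($A = \frac{\left(214 + 66\right) - \frac{830}{233}}{369} = \left(280 - \frac{830}{233}\right) \frac{1}{369} = \frac{64410}{233} \cdot \frac{1}{369} = \frac{21470}{28659} \approx 0.74915$)
$v{\left(w \right)} = - 390 w$
$\left(d{\left(444 \right)} + H\right) + v{\left(A \right)} = \left(\left(-8 + 444\right) - 12872730\right) - \frac{2791100}{9553} = \left(436 - 12872730\right) - \frac{2791100}{9553} = -12872294 - \frac{2791100}{9553} = - \frac{122971815682}{9553}$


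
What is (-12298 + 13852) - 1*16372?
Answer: -14818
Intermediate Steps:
(-12298 + 13852) - 1*16372 = 1554 - 16372 = -14818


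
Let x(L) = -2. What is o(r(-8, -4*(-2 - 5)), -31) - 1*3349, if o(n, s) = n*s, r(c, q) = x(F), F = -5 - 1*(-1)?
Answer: -3287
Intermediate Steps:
F = -4 (F = -5 + 1 = -4)
r(c, q) = -2
o(r(-8, -4*(-2 - 5)), -31) - 1*3349 = -2*(-31) - 1*3349 = 62 - 3349 = -3287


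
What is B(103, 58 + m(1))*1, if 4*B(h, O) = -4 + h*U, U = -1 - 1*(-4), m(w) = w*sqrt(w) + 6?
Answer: 305/4 ≈ 76.250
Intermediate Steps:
m(w) = 6 + w**(3/2) (m(w) = w**(3/2) + 6 = 6 + w**(3/2))
U = 3 (U = -1 + 4 = 3)
B(h, O) = -1 + 3*h/4 (B(h, O) = (-4 + h*3)/4 = (-4 + 3*h)/4 = -1 + 3*h/4)
B(103, 58 + m(1))*1 = (-1 + (3/4)*103)*1 = (-1 + 309/4)*1 = (305/4)*1 = 305/4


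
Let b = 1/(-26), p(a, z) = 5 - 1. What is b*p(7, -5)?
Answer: -2/13 ≈ -0.15385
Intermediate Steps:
p(a, z) = 4
b = -1/26 ≈ -0.038462
b*p(7, -5) = -1/26*4 = -2/13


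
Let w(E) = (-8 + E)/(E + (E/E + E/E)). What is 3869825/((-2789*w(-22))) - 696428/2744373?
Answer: -7082104500842/7654056297 ≈ -925.27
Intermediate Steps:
w(E) = (-8 + E)/(2 + E) (w(E) = (-8 + E)/(E + (1 + 1)) = (-8 + E)/(E + 2) = (-8 + E)/(2 + E))
3869825/((-2789*w(-22))) - 696428/2744373 = 3869825/((-2789*(-8 - 22)/(2 - 22))) - 696428/2744373 = 3869825/((-2789*(-30)/(-20))) - 696428*1/2744373 = 3869825/((-(-2789)*(-30)/20)) - 696428/2744373 = 3869825/((-2789*3/2)) - 696428/2744373 = 3869825/(-8367/2) - 696428/2744373 = 3869825*(-2/8367) - 696428/2744373 = -7739650/8367 - 696428/2744373 = -7082104500842/7654056297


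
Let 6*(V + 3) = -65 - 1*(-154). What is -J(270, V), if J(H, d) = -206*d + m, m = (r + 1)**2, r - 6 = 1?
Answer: 7121/3 ≈ 2373.7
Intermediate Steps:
r = 7 (r = 6 + 1 = 7)
V = 71/6 (V = -3 + (-65 - 1*(-154))/6 = -3 + (-65 + 154)/6 = -3 + (1/6)*89 = -3 + 89/6 = 71/6 ≈ 11.833)
m = 64 (m = (7 + 1)**2 = 8**2 = 64)
J(H, d) = 64 - 206*d (J(H, d) = -206*d + 64 = 64 - 206*d)
-J(270, V) = -(64 - 206*71/6) = -(64 - 7313/3) = -1*(-7121/3) = 7121/3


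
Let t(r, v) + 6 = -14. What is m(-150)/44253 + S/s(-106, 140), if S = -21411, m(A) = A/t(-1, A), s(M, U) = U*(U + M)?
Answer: -315821761/70214760 ≈ -4.4979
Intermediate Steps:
s(M, U) = U*(M + U)
t(r, v) = -20 (t(r, v) = -6 - 14 = -20)
m(A) = -A/20 (m(A) = A/(-20) = A*(-1/20) = -A/20)
m(-150)/44253 + S/s(-106, 140) = -1/20*(-150)/44253 - 21411*1/(140*(-106 + 140)) = (15/2)*(1/44253) - 21411/(140*34) = 5/29502 - 21411/4760 = -315821761/70214760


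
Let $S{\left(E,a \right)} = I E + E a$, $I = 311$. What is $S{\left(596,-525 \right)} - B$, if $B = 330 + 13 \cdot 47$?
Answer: $-128485$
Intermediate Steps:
$S{\left(E,a \right)} = 311 E + E a$
$B = 941$ ($B = 330 + 611 = 941$)
$S{\left(596,-525 \right)} - B = 596 \left(311 - 525\right) - 941 = 596 \left(-214\right) - 941 = -127544 - 941 = -128485$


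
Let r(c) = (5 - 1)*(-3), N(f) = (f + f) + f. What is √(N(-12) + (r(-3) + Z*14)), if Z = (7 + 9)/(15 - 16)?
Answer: 4*I*√17 ≈ 16.492*I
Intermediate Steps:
N(f) = 3*f (N(f) = 2*f + f = 3*f)
r(c) = -12 (r(c) = 4*(-3) = -12)
Z = -16 (Z = 16/(-1) = 16*(-1) = -16)
√(N(-12) + (r(-3) + Z*14)) = √(3*(-12) + (-12 - 16*14)) = √(-36 + (-12 - 224)) = √(-36 - 236) = √(-272) = 4*I*√17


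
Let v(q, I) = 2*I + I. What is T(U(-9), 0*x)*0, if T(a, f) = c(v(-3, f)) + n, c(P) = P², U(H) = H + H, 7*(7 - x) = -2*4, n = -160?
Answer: 0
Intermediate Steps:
x = 57/7 (x = 7 - (-2)*4/7 = 7 - ⅐*(-8) = 7 + 8/7 = 57/7 ≈ 8.1429)
v(q, I) = 3*I
U(H) = 2*H
T(a, f) = -160 + 9*f² (T(a, f) = (3*f)² - 160 = 9*f² - 160 = -160 + 9*f²)
T(U(-9), 0*x)*0 = (-160 + 9*(0*(57/7))²)*0 = (-160 + 9*0²)*0 = (-160 + 9*0)*0 = (-160 + 0)*0 = -160*0 = 0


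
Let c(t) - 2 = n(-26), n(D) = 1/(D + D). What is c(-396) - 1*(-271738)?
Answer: 14130479/52 ≈ 2.7174e+5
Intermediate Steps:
n(D) = 1/(2*D)
c(t) = 103/52 (c(t) = 2 + (1/2)/(-26) = 2 + (1/2)*(-1/26) = 2 - 1/52 = 103/52)
c(-396) - 1*(-271738) = 103/52 - 1*(-271738) = 103/52 + 271738 = 14130479/52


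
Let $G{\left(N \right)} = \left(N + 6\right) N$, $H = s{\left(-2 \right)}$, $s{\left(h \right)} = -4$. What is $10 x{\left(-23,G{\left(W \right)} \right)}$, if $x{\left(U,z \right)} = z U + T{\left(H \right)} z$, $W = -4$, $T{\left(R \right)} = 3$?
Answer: $1600$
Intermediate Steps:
$H = -4$
$G{\left(N \right)} = N \left(6 + N\right)$ ($G{\left(N \right)} = \left(6 + N\right) N = N \left(6 + N\right)$)
$x{\left(U,z \right)} = 3 z + U z$ ($x{\left(U,z \right)} = z U + 3 z = U z + 3 z = 3 z + U z$)
$10 x{\left(-23,G{\left(W \right)} \right)} = 10 - 4 \left(6 - 4\right) \left(3 - 23\right) = 10 \left(-4\right) 2 \left(-20\right) = 10 \left(\left(-8\right) \left(-20\right)\right) = 10 \cdot 160 = 1600$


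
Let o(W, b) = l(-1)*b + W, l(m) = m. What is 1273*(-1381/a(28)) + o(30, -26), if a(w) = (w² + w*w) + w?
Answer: -87823/84 ≈ -1045.5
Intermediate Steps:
a(w) = w + 2*w² (a(w) = (w² + w²) + w = 2*w² + w = w + 2*w²)
o(W, b) = W - b (o(W, b) = -b + W = W - b)
1273*(-1381/a(28)) + o(30, -26) = 1273*(-1381*1/(28*(1 + 2*28))) + (30 - 1*(-26)) = 1273*(-1381*1/(28*(1 + 56))) + (30 + 26) = 1273*(-1381/(28*57)) + 56 = 1273*(-1381/1596) + 56 = -92527/84 + 56 = -87823/84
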